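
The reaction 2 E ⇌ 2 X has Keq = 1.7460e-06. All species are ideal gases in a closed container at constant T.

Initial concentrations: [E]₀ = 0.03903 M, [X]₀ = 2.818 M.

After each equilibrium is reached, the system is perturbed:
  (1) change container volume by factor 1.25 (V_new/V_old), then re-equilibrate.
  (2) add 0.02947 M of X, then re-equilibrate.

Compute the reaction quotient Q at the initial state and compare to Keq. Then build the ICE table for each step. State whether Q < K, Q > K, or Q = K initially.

Q₀ = 5213 vs Keq = 1.7460e-06 ⇒ Q>K, reverse
Step 1:
                    E           X
  I           0.03903       2.818
  C             2.814      -2.814
  E             2.853     0.00377
  solve Keq expr → x = -1.407; check Q = 1.7460e-06
Then change container volume by factor 1.25 (V_new/V_old).
Step 2:
                    E           X
  I             2.283    0.003016
  C                 0           0
  E             2.283    0.003016
  solve Keq expr → x = 0; check Q = 1.7460e-06
Then add 0.02947 M of X.
Step 3:
                    E           X
  I             2.283     0.03249
  C           0.02943    -0.02943
  E             2.312    0.003055
  solve Keq expr → x = -0.01472; check Q = 1.7460e-06

Q₀ = 5213; Q > K (proceeds reverse)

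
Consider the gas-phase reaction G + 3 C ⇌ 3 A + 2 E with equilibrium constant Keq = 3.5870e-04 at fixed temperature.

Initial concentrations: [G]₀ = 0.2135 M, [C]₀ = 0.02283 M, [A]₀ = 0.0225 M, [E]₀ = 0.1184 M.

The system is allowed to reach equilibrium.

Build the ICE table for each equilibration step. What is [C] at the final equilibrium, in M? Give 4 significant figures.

[C]_eq = 0.03814 M

Q₀ = 0.06285 vs Keq = 3.5870e-04 ⇒ Q>K, reverse
Step 1:
                    G           C           A           E
  I            0.2135     0.02283      0.0225      0.1184
  C          0.005103     0.01531    -0.01531    -0.01021
  E            0.2186     0.03814     0.00719      0.1082
  solve Keq expr → x = -0.005103; check Q = 3.5870e-04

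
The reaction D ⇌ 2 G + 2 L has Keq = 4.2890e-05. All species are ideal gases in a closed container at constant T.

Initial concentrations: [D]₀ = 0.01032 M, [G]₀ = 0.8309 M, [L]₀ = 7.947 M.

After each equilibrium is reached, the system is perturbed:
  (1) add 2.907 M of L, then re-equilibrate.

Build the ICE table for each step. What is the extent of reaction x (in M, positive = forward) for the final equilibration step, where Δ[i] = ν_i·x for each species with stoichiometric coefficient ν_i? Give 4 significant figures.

x = -8.7015e-05 M

Q₀ = 4225 vs Keq = 4.2890e-05 ⇒ Q>K, reverse
Step 1:
                    D           G           L
  I           0.01032      0.8309       7.947
  C            0.4151     -0.8303     -0.8303
  E            0.4255  6.0025e-04       7.117
  solve Keq expr → x = -0.4151; check Q = 4.2890e-05
Then add 2.907 M of L.
Step 2:
                    D           G           L
  I            0.4255  6.0025e-04       10.02
  C        8.7015e-05 -1.7403e-04 -1.7403e-04
  E            0.4256  4.2622e-04       10.02
  solve Keq expr → x = -8.7015e-05; check Q = 4.2890e-05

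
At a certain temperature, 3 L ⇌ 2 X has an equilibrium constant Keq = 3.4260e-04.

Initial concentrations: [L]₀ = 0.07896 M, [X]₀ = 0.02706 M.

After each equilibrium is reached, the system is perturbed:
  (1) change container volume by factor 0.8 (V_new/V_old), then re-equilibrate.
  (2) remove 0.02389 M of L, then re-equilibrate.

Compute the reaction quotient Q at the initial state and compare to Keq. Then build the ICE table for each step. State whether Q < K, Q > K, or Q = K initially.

Q₀ = 1.487; Q > K (proceeds reverse)

Q₀ = 1.487 vs Keq = 3.4260e-04 ⇒ Q>K, reverse
Step 1:
                  L         X
  init      0.07896   0.02706
  Δ         0.03946  -0.02631
  eq         0.1184 7.5426e-04
  solve Keq expr → x = -0.01315; check Q = 3.4260e-04
Then change container volume by factor 0.8 (V_new/V_old).
Step 2:
                  L         X
  init        0.148 9.4283e-04
  Δ       -1.6430e-04 1.0953e-04
  eq         0.1479  0.001052
  solve Keq expr → x = 5.4766e-05; check Q = 3.4260e-04
Then remove 0.02389 M of L.
Step 3:
                  L         X
  init        0.124  0.001052
  Δ       3.6137e-04 -2.4092e-04
  eq         0.1243 8.1145e-04
  solve Keq expr → x = -1.2046e-04; check Q = 3.4260e-04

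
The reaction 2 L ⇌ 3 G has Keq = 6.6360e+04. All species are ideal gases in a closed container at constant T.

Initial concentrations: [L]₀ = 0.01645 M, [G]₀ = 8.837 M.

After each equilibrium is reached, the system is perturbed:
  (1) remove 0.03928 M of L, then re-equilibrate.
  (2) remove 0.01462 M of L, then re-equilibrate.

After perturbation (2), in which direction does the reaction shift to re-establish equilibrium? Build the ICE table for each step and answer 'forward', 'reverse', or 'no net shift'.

Q₀ = 2.5503e+06 vs Keq = 6.6360e+04 ⇒ Q>K, reverse
Step 1:
                    L           G
  init        0.01645       8.837
  Δ           0.08337     -0.1251
  eq          0.09982       8.712
  solve Keq expr → x = -0.04169; check Q = 6.6360e+04
Then remove 0.03928 M of L.
Step 2:
                    L           G
  init        0.06054       8.712
  Δ           0.03829    -0.05744
  eq          0.09883       8.655
  solve Keq expr → x = -0.01915; check Q = 6.6360e+04
Then remove 0.01462 M of L.
Step 3:
                    L           G
  init        0.08421       8.655
  Δ           0.01425    -0.02138
  eq          0.09847       8.633
  solve Keq expr → x = -0.007127; check Q = 6.6360e+04

Direction: reverse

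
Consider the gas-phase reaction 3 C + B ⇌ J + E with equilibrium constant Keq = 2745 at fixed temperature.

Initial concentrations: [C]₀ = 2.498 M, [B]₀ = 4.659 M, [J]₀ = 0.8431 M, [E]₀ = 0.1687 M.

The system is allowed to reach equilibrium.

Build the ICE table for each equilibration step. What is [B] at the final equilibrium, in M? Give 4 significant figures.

Q₀ = 0.001959 vs Keq = 2745 ⇒ Q<K, forward
Step 1:
                   C          B          J          E
  Initial      2.498      4.659     0.8431     0.1687
  Change      -2.444    -0.8148     0.8148     0.8148
  Equil      0.05366      3.844      1.658     0.9835
  solve Keq expr → x = 0.8148; check Q = 2745

[B]_eq = 3.844 M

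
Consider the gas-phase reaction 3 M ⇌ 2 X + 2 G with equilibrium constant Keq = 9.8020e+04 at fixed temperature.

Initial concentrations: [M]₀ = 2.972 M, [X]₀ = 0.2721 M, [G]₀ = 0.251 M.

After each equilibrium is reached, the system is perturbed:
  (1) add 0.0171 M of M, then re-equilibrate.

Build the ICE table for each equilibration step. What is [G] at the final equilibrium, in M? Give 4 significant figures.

Q₀ = 1.7769e-04 vs Keq = 9.8020e+04 ⇒ Q<K, forward
Step 1:
                    M           X           G
  init          2.972      0.2721       0.251
  Δ             -2.91        1.94        1.94
  eq          0.06211       2.212       2.191
  solve Keq expr → x = 0.97; check Q = 9.8020e+04
Then add 0.0171 M of M.
Step 2:
                    M           X           G
  init        0.07921       2.212       2.191
  Δ          -0.01668     0.01112     0.01112
  eq          0.06253       2.223       2.202
  solve Keq expr → x = 0.00556; check Q = 9.8020e+04

[G]_eq = 2.202 M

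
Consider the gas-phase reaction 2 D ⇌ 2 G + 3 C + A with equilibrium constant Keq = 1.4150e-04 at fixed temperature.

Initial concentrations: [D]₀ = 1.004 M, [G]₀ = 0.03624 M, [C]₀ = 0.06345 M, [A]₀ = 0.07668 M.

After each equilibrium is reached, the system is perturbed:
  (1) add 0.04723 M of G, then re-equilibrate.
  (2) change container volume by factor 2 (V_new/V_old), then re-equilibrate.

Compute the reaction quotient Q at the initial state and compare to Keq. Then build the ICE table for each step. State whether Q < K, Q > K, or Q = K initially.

Q₀ = 2.5520e-08 vs Keq = 1.4150e-04 ⇒ Q<K, forward
Step 1:
                    D           G           C           A
  Initial       1.004     0.03624     0.06345     0.07668
  Change      -0.1438      0.1438      0.2157     0.07189
  Equil        0.8602        0.18      0.2791      0.1486
  solve Keq expr → x = 0.07189; check Q = 1.4150e-04
Then add 0.04723 M of G.
Step 2:
                    D           G           C           A
  Initial      0.8602      0.2273      0.2791      0.1486
  Change      0.01472    -0.01472    -0.02208   -0.007361
  Equil        0.8749      0.2125       0.257      0.1412
  solve Keq expr → x = -0.007361; check Q = 1.4150e-04
Then change container volume by factor 2 (V_new/V_old).
Step 3:
                    D           G           C           A
  Initial      0.4375      0.1063      0.1285     0.07061
  Change      -0.0517      0.0517     0.07754     0.02585
  Equil        0.3858       0.158      0.2061     0.09645
  solve Keq expr → x = 0.02585; check Q = 1.4150e-04

Q₀ = 2.5520e-08; Q < K (proceeds forward)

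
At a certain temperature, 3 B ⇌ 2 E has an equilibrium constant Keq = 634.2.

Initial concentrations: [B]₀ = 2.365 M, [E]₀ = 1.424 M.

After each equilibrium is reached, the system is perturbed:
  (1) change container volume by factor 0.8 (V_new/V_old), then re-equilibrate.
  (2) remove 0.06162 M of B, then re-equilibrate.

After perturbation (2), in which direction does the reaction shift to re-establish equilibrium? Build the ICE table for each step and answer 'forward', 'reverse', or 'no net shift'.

Direction: reverse

Q₀ = 0.1533 vs Keq = 634.2 ⇒ Q<K, forward
Step 1:
                  B         E
  init        2.365     1.424
  Δ          -2.131     1.421
  eq         0.2337     2.845
  solve Keq expr → x = 0.7104; check Q = 634.2
Then change container volume by factor 0.8 (V_new/V_old).
Step 2:
                  B         E
  init       0.2921     3.556
  Δ        -0.02025    0.0135
  eq         0.2719      3.57
  solve Keq expr → x = 0.006751; check Q = 634.2
Then remove 0.06162 M of B.
Step 3:
                  B         E
  init       0.2102      3.57
  Δ          0.0596  -0.03973
  eq         0.2698      3.53
  solve Keq expr → x = -0.01987; check Q = 634.2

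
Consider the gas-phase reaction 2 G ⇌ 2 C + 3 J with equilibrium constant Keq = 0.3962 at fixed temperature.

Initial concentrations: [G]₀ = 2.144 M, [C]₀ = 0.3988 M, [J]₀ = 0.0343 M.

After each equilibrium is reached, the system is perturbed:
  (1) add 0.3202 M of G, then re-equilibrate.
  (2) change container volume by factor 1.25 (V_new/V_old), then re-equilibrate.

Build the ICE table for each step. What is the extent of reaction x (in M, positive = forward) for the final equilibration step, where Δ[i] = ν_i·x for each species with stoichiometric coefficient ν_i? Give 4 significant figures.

x = 0.03826 M

Q₀ = 1.3962e-06 vs Keq = 0.3962 ⇒ Q<K, forward
Step 1:
                   G          C          J
  init         2.144     0.3988     0.0343
  Δ          -0.6186     0.6186     0.9279
  eq           1.525      1.017     0.9622
  solve Keq expr → x = 0.3093; check Q = 0.3962
Then add 0.3202 M of G.
Step 2:
                   G          C          J
  init         1.846      1.017     0.9622
  Δ         -0.05069    0.05069    0.07603
  eq           1.795      1.068      1.038
  solve Keq expr → x = 0.02534; check Q = 0.3962
Then change container volume by factor 1.25 (V_new/V_old).
Step 3:
                   G          C          J
  init         1.436     0.8544     0.8305
  Δ         -0.07652    0.07652     0.1148
  eq           1.359      0.931     0.9453
  solve Keq expr → x = 0.03826; check Q = 0.3962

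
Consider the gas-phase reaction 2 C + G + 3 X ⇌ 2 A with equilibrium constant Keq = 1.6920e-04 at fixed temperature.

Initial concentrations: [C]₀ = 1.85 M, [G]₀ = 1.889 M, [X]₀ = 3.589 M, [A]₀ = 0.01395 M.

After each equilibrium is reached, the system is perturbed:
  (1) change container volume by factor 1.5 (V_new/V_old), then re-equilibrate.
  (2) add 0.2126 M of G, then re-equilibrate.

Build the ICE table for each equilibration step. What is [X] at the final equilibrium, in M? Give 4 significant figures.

Q₀ = 6.5111e-07 vs Keq = 1.6920e-04 ⇒ Q<K, forward
Step 1:
                   C          G          X          A
  I             1.85      1.889      3.589    0.01395
  C          -0.1658    -0.0829    -0.2487     0.1658
  E            1.684      1.806       3.34     0.1797
  solve Keq expr → x = 0.0829; check Q = 1.6920e-04
Then change container volume by factor 1.5 (V_new/V_old).
Step 2:
                   C          G          X          A
  I            1.123      1.204      2.227     0.1198
  C           0.0596     0.0298     0.0894    -0.0596
  E            1.182      1.234      2.316    0.06023
  solve Keq expr → x = -0.0298; check Q = 1.6920e-04
Then add 0.2126 M of G.
Step 3:
                   C          G          X          A
  I            1.182      1.446      2.316    0.06023
  C        -0.004412  -0.002206  -0.006617   0.004412
  E            1.178      1.444       2.31    0.06464
  solve Keq expr → x = 0.002206; check Q = 1.6920e-04

[X]_eq = 2.31 M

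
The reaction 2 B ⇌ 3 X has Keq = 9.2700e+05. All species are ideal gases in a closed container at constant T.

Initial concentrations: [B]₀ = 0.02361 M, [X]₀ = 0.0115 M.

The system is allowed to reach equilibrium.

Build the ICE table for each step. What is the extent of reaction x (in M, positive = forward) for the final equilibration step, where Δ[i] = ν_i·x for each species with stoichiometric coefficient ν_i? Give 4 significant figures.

x = 0.0118 M

Q₀ = 0.002728 vs Keq = 9.2700e+05 ⇒ Q<K, forward
Step 1:
                    B           X
  Initial     0.02361      0.0115
  Change      -0.0236      0.0354
  Equil    1.0549e-05      0.0469
  solve Keq expr → x = 0.0118; check Q = 9.2700e+05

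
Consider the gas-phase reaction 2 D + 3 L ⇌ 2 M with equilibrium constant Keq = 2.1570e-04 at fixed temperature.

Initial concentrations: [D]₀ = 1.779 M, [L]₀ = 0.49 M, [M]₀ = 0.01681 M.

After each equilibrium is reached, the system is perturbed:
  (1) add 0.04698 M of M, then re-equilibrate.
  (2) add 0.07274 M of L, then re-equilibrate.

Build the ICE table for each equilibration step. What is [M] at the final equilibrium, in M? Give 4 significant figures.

[M]_eq = 0.01369 M

Q₀ = 7.5892e-04 vs Keq = 2.1570e-04 ⇒ Q>K, reverse
Step 1:
                  D         L         M
  init        1.779      0.49   0.01681
  Δ        0.007499   0.01125 -0.007499
  eq          1.786    0.5012  0.009311
  solve Keq expr → x = -0.003749; check Q = 2.1570e-04
Then add 0.04698 M of M.
Step 2:
                  D         L         M
  init        1.786    0.5012   0.05629
  Δ         0.04477   0.06715  -0.04477
  eq          1.831    0.5684   0.01153
  solve Keq expr → x = -0.02238; check Q = 2.1570e-04
Then add 0.07274 M of L.
Step 3:
                  D         L         M
  init        1.831    0.6411   0.01153
  Δ       -0.002161 -0.003242  0.002161
  eq          1.829    0.6379   0.01369
  solve Keq expr → x = 0.001081; check Q = 2.1570e-04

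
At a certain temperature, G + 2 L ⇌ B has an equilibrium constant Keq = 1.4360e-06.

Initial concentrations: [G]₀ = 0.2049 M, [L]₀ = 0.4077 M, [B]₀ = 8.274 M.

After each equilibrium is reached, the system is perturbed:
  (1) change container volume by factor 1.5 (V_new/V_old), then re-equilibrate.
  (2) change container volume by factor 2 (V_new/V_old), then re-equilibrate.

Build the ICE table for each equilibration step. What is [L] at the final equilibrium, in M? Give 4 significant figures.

[L]_eq = 5.652 M

Q₀ = 242.9 vs Keq = 1.4360e-06 ⇒ Q>K, reverse
Step 1:
                    G           L           B
  Initial      0.2049      0.4077       8.274
  Change        8.271       16.54      -8.271
  Equil         8.475       16.95    0.003496
  solve Keq expr → x = -8.271; check Q = 1.4360e-06
Then change container volume by factor 1.5 (V_new/V_old).
Step 2:
                    G           L           B
  Initial        5.65        11.3    0.002331
  Change     0.001294    0.002588   -0.001294
  Equil         5.652        11.3    0.001037
  solve Keq expr → x = -0.001294; check Q = 1.4360e-06
Then change container volume by factor 2 (V_new/V_old).
Step 3:
                    G           L           B
  Initial       2.826       5.651  5.1830e-04
  Change   3.8867e-04  7.7735e-04 -3.8867e-04
  Equil         2.826       5.652  1.2963e-04
  solve Keq expr → x = -3.8867e-04; check Q = 1.4360e-06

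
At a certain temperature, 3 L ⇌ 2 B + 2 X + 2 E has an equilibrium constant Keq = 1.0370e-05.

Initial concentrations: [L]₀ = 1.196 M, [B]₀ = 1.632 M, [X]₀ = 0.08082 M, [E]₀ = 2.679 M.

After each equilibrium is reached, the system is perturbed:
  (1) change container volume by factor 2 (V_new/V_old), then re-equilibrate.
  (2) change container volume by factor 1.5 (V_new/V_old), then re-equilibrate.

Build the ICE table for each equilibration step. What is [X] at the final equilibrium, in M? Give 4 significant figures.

[X]_eq = 0.002057 M

Q₀ = 0.07298 vs Keq = 1.0370e-05 ⇒ Q>K, reverse
Step 1:
                   L          B          X          E
  Initial      1.196      1.632    0.08082      2.679
  Change      0.1194   -0.07962   -0.07962   -0.07962
  Equil        1.315      1.552   0.001204      2.599
  solve Keq expr → x = -0.03981; check Q = 1.0370e-05
Then change container volume by factor 2 (V_new/V_old).
Step 2:
                   L          B          X          E
  Initial     0.6577     0.7762 6.0199e-04        1.3
  Change   -0.001636   0.001091   0.001091   0.001091
  Equil       0.6561     0.7773   0.001693      1.301
  solve Keq expr → x = 5.4527e-04; check Q = 1.0370e-05
Then change container volume by factor 1.5 (V_new/V_old).
Step 3:
                   L          B          X          E
  Initial     0.4374     0.5182   0.001128     0.8672
  Change   -0.001393 9.2878e-04 9.2878e-04 9.2878e-04
  Equil        0.436     0.5191   0.002057     0.8681
  solve Keq expr → x = 4.6439e-04; check Q = 1.0370e-05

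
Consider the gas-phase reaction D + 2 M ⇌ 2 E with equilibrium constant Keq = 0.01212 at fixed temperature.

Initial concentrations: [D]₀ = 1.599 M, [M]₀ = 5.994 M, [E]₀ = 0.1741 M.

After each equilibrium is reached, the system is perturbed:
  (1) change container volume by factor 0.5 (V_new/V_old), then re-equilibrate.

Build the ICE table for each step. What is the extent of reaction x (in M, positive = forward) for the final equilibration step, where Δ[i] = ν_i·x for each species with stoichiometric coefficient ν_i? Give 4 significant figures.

x = 0.2121 M

Q₀ = 5.2761e-04 vs Keq = 0.01212 ⇒ Q<K, forward
Step 1:
                  D         M         E
  init        1.599     5.994    0.1741
  Δ         -0.2613   -0.5226    0.5226
  eq          1.338     5.471    0.6967
  solve Keq expr → x = 0.2613; check Q = 0.01212
Then change container volume by factor 0.5 (V_new/V_old).
Step 2:
                  D         M         E
  init        2.675     10.94     1.393
  Δ         -0.2121   -0.4241    0.4241
  eq          2.463     10.52     1.818
  solve Keq expr → x = 0.2121; check Q = 0.01212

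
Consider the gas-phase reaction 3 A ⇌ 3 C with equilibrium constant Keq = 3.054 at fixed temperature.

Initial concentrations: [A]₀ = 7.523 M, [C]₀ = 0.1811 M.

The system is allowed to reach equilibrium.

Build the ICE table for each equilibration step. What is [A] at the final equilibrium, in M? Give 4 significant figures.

[A]_eq = 3.143 M

Q₀ = 1.3950e-05 vs Keq = 3.054 ⇒ Q<K, forward
Step 1:
                  A         C
  Initial     7.523    0.1811
  Change      -4.38      4.38
  Equil       3.143     4.561
  solve Keq expr → x = 1.46; check Q = 3.054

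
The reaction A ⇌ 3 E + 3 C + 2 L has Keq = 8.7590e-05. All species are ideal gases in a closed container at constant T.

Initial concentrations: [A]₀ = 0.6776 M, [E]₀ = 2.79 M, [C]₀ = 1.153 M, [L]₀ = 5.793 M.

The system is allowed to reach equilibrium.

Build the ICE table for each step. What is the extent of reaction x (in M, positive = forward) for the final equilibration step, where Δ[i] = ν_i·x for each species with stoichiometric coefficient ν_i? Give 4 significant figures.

x = -0.3812 M

Q₀ = 1649 vs Keq = 8.7590e-05 ⇒ Q>K, reverse
Step 1:
                    A           E           C           L
  Initial      0.6776        2.79       1.153       5.793
  Change       0.3812      -1.144      -1.144     -0.7624
  Equil         1.059       1.646    0.009365       5.031
  solve Keq expr → x = -0.3812; check Q = 8.7590e-05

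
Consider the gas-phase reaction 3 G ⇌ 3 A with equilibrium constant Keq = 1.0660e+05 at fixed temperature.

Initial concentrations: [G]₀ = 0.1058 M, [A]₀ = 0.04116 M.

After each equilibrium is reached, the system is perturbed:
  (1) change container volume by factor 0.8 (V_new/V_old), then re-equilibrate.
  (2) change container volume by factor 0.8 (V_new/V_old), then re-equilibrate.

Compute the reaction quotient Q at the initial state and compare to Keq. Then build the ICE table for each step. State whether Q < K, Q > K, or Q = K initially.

Q₀ = 0.05888; Q < K (proceeds forward)

Q₀ = 0.05888 vs Keq = 1.0660e+05 ⇒ Q<K, forward
Step 1:
                    G           A
  I            0.1058     0.04116
  C           -0.1028      0.1028
  E          0.003035      0.1439
  solve Keq expr → x = 0.03425; check Q = 1.0660e+05
Then change container volume by factor 0.8 (V_new/V_old).
Step 2:
                    G           A
  I          0.003794      0.1799
  C                 0           0
  E          0.003794      0.1799
  solve Keq expr → x = 0; check Q = 1.0660e+05
Then change container volume by factor 0.8 (V_new/V_old).
Step 3:
                    G           A
  I          0.004743      0.2249
  C                 0           0
  E          0.004743      0.2249
  solve Keq expr → x = 0; check Q = 1.0660e+05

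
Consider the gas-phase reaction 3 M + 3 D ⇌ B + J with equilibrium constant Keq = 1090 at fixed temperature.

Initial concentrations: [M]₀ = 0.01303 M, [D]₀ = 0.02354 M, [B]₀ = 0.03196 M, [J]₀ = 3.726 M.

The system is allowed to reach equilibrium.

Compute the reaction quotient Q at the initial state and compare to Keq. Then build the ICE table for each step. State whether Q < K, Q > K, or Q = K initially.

Q₀ = 4.1266e+09; Q > K (proceeds reverse)

Q₀ = 4.1266e+09 vs Keq = 1090 ⇒ Q>K, reverse
Step 1:
                    M           D           B           J
  Initial     0.01303     0.02354     0.03196       3.726
  Change      0.09411     0.09411    -0.03137    -0.03137
  Equil        0.1071      0.1176  5.9079e-04       3.695
  solve Keq expr → x = -0.03137; check Q = 1090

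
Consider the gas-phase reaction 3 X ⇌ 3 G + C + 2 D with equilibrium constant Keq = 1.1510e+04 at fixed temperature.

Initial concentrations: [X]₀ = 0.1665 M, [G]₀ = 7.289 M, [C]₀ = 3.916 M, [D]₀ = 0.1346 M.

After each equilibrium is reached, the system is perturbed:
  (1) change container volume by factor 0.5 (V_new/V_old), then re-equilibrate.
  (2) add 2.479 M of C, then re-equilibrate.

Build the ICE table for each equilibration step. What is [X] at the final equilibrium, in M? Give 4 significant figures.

[X]_eq = 0.4557 M

Q₀ = 5952 vs Keq = 1.1510e+04 ⇒ Q<K, forward
Step 1:
                   X          G          C          D
  Initial     0.1665      7.289      3.916     0.1346
  Change    -0.02255    0.02255   0.007515    0.01503
  Equil        0.144      7.312      3.924     0.1496
  solve Keq expr → x = 0.007515; check Q = 1.1510e+04
Then change container volume by factor 0.5 (V_new/V_old).
Step 2:
                   X          G          C          D
  Initial     0.2879      14.62      7.847     0.2993
  Change      0.1479    -0.1479   -0.04929   -0.09858
  Equil       0.4358      14.48      7.798     0.2007
  solve Keq expr → x = -0.04929; check Q = 1.1510e+04
Then add 2.479 M of C.
Step 3:
                   X          G          C          D
  Initial     0.4358      14.48      10.28     0.2007
  Change     0.01994   -0.01994  -0.006646   -0.01329
  Equil       0.4557      14.46      10.27     0.1874
  solve Keq expr → x = -0.006646; check Q = 1.1510e+04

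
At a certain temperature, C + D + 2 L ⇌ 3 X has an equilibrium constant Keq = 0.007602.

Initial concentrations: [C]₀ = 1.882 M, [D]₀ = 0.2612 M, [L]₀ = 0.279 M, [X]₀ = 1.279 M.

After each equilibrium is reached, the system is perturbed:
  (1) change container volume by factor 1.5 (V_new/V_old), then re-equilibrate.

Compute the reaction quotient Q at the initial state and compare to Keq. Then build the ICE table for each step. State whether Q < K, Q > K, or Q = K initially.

Q₀ = 54.68; Q > K (proceeds reverse)

Q₀ = 54.68 vs Keq = 0.007602 ⇒ Q>K, reverse
Step 1:
                  C         D         L         X
  Initial     1.882    0.2612     0.279     1.279
  Change     0.3541    0.3541    0.7081    -1.062
  Equil       2.236    0.6153    0.9871    0.2168
  solve Keq expr → x = -0.3541; check Q = 0.007602
Then change container volume by factor 1.5 (V_new/V_old).
Step 2:
                  C         D         L         X
  Initial     1.491    0.4102    0.6581    0.1445
  Change   0.005395  0.005395   0.01079  -0.01618
  Equil       1.496    0.4156    0.6689    0.1284
  solve Keq expr → x = -0.005395; check Q = 0.007602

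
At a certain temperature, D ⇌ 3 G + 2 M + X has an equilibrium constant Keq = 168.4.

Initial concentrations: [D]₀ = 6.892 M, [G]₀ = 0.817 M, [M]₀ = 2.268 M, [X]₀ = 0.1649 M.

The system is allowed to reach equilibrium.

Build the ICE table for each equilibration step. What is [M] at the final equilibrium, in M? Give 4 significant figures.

Q₀ = 0.06712 vs Keq = 168.4 ⇒ Q<K, forward
Step 1:
                   D          G          M          X
  I            6.892      0.817      2.268     0.1649
  C          -0.9604      2.881      1.921     0.9604
  E            5.932      3.698      4.189      1.125
  solve Keq expr → x = 0.9604; check Q = 168.4

[M]_eq = 4.189 M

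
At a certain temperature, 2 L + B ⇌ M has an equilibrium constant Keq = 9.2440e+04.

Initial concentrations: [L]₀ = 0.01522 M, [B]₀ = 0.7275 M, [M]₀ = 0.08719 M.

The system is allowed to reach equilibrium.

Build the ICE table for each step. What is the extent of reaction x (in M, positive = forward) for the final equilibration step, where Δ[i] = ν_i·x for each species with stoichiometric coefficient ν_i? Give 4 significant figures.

x = 0.007015 M

Q₀ = 517.4 vs Keq = 9.2440e+04 ⇒ Q<K, forward
Step 1:
                    L           B           M
  Initial     0.01522      0.7275     0.08719
  Change     -0.01403   -0.007015    0.007015
  Equil      0.001189      0.7205     0.09421
  solve Keq expr → x = 0.007015; check Q = 9.2440e+04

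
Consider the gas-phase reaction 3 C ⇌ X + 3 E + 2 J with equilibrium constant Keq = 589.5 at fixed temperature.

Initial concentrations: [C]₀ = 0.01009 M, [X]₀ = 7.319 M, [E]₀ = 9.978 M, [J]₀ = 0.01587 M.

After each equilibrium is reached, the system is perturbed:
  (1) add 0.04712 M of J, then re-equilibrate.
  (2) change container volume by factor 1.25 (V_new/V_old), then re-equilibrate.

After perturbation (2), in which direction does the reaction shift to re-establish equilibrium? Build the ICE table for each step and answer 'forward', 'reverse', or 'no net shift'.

Q₀ = 1.7826e+06 vs Keq = 589.5 ⇒ Q>K, reverse
Step 1:
                   C          X          E          J
  Initial    0.01009      7.319      9.978    0.01587
  Change     0.02141  -0.007136   -0.02141   -0.01427
  Equil       0.0315      7.312      9.957   0.001598
  solve Keq expr → x = -0.007136; check Q = 589.5
Then add 0.04712 M of J.
Step 2:
                   C          X          E          J
  Initial     0.0315      7.312      9.957    0.04872
  Change     0.06091    -0.0203   -0.06091    -0.0406
  Equil       0.0924      7.292      9.896   0.008113
  solve Keq expr → x = -0.0203; check Q = 589.5
Then change container volume by factor 1.25 (V_new/V_old).
Step 3:
                   C          X          E          J
  Initial    0.07392      5.833      7.917   0.006491
  Change   -0.003033   0.001011   0.003033   0.002022
  Equil      0.07089      5.834       7.92   0.008513
  solve Keq expr → x = 0.001011; check Q = 589.5

Direction: forward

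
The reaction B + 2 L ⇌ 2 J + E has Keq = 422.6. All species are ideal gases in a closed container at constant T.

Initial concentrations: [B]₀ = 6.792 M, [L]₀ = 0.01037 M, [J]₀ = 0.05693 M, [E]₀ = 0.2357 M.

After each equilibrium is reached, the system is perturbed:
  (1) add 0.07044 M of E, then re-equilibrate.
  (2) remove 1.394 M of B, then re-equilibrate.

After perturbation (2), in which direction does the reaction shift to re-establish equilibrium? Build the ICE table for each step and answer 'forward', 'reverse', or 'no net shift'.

Q₀ = 1.046 vs Keq = 422.6 ⇒ Q<K, forward
Step 1:
                  B         L         J         E
  I           6.792   0.01037   0.05693    0.2357
  C        -0.00488 -0.009759  0.009759   0.00488
  E           6.787 6.1077e-04   0.06669    0.2406
  solve Keq expr → x = 0.00488; check Q = 422.6
Then add 0.07044 M of E.
Step 2:
                  B         L         J         E
  I           6.787 6.1077e-04   0.06669     0.311
  C       4.1386e-05 8.2772e-05 -8.2772e-05 -4.1386e-05
  E           6.787 6.9354e-04   0.06661     0.311
  solve Keq expr → x = -4.1386e-05; check Q = 422.6
Then remove 1.394 M of B.
Step 3:
                  B         L         J         E
  I           5.393 6.9354e-04   0.06661     0.311
  C       4.1728e-05 8.3456e-05 -8.3456e-05 -4.1728e-05
  E           5.393 7.7700e-04   0.06652    0.3109
  solve Keq expr → x = -4.1728e-05; check Q = 422.6

Direction: reverse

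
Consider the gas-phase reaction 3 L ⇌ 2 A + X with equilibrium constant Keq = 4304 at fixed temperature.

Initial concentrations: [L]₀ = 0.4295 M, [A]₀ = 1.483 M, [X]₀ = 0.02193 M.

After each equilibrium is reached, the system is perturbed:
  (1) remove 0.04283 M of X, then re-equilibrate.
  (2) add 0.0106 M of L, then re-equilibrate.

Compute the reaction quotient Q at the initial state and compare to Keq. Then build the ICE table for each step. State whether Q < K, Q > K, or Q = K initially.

Q₀ = 0.6087; Q < K (proceeds forward)

Q₀ = 0.6087 vs Keq = 4304 ⇒ Q<K, forward
Step 1:
                    L           A           X
  I            0.4295       1.483     0.02193
  C           -0.3823      0.2549      0.1274
  E           0.04715       1.738      0.1494
  solve Keq expr → x = 0.1274; check Q = 4304
Then remove 0.04283 M of X.
Step 2:
                    L           A           X
  I           0.04715       1.738      0.1065
  C         -0.004763    0.003175    0.001588
  E           0.04239       1.741      0.1081
  solve Keq expr → x = 0.001588; check Q = 4304
Then add 0.0106 M of L.
Step 3:
                    L           A           X
  I           0.05299       1.741      0.1081
  C          -0.01006    0.006704    0.003352
  E           0.04293       1.748      0.1115
  solve Keq expr → x = 0.003352; check Q = 4304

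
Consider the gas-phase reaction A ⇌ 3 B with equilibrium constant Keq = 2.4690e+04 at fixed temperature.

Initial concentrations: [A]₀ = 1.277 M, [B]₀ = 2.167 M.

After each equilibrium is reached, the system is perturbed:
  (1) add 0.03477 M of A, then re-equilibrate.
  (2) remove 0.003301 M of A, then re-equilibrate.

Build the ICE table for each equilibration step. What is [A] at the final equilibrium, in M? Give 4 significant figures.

Q₀ = 7.969 vs Keq = 2.4690e+04 ⇒ Q<K, forward
Step 1:
                  A         B
  Initial     1.277     2.167
  Change     -1.268     3.805
  Equil    0.008627     5.972
  solve Keq expr → x = 1.268; check Q = 2.4690e+04
Then add 0.03477 M of A.
Step 2:
                  A         B
  Initial    0.0434     5.972
  Change   -0.03432    0.1029
  Equil    0.009081     6.075
  solve Keq expr → x = 0.03432; check Q = 2.4690e+04
Then remove 0.003301 M of A.
Step 3:
                  A         B
  Initial   0.00578     6.075
  Change   0.003257 -0.009772
  Equil    0.009037     6.065
  solve Keq expr → x = -0.003257; check Q = 2.4690e+04

[A]_eq = 0.009037 M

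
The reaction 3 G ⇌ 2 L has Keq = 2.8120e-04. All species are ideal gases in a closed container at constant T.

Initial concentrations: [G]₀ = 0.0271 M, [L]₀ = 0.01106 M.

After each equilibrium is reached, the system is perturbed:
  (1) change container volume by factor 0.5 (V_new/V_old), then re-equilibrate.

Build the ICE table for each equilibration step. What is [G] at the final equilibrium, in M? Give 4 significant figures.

[G]_eq = 0.08674 M

Q₀ = 6.146 vs Keq = 2.8120e-04 ⇒ Q>K, reverse
Step 1:
                   G          L
  I           0.0271    0.01106
  C          0.01636   -0.01091
  E          0.04346 1.5194e-04
  solve Keq expr → x = -0.005454; check Q = 2.8120e-04
Then change container volume by factor 0.5 (V_new/V_old).
Step 2:
                   G          L
  I          0.08692 3.0388e-04
  C       -1.8673e-04 1.2449e-04
  E          0.08674 4.2837e-04
  solve Keq expr → x = 6.2244e-05; check Q = 2.8120e-04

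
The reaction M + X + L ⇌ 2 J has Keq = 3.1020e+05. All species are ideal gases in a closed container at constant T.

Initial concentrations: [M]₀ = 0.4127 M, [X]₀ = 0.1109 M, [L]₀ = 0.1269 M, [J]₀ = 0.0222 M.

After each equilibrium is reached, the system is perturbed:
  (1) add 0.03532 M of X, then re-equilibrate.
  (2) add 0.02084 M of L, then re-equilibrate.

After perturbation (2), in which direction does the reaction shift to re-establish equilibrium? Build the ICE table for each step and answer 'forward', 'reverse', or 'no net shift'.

Direction: forward

Q₀ = 0.08486 vs Keq = 3.1020e+05 ⇒ Q<K, forward
Step 1:
                    M           X           L           J
  Initial      0.4127      0.1109      0.1269      0.0222
  Change      -0.1109     -0.1109     -0.1109      0.2217
  Equil        0.3018  3.9617e-05     0.01604      0.2439
  solve Keq expr → x = 0.1109; check Q = 3.1020e+05
Then add 0.03532 M of X.
Step 2:
                    M           X           L           J
  Initial      0.3018     0.03536     0.01604      0.2439
  Change       -0.016      -0.016      -0.016     0.03199
  Equil        0.2858     0.01936  4.4337e-05      0.2759
  solve Keq expr → x = 0.016; check Q = 3.1020e+05
Then add 0.02084 M of L.
Step 3:
                    M           X           L           J
  Initial      0.2858     0.01936     0.02088      0.2759
  Change      -0.0188     -0.0188     -0.0188     0.03759
  Equil         0.267  5.6818e-04    0.002088      0.3135
  solve Keq expr → x = 0.0188; check Q = 3.1020e+05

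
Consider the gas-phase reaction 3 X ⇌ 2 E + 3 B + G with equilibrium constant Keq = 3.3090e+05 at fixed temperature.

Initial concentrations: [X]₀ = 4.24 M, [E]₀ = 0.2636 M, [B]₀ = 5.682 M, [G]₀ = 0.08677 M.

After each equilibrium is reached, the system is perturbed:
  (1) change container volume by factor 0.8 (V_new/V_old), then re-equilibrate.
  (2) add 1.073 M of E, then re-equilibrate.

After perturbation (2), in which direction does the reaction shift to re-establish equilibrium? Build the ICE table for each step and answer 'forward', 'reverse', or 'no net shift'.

Q₀ = 0.01451 vs Keq = 3.3090e+05 ⇒ Q<K, forward
Step 1:
                   X          E          B          G
  init          4.24     0.2636      5.682    0.08677
  Δ           -3.926      2.617      3.926      1.309
  eq          0.3143      2.881      9.608      1.395
  solve Keq expr → x = 1.309; check Q = 3.3090e+05
Then change container volume by factor 0.8 (V_new/V_old).
Step 2:
                   X          E          B          G
  init        0.3928      3.601      12.01      1.744
  Δ          0.08675   -0.05783   -0.08675   -0.02892
  eq          0.4796      3.543      11.92      1.715
  solve Keq expr → x = -0.02892; check Q = 3.3090e+05
Then add 1.073 M of E.
Step 3:
                   X          E          B          G
  init        0.4796      4.616      11.92      1.715
  Δ          0.08117   -0.05411   -0.08117   -0.02706
  eq          0.5607      4.562      11.84      1.688
  solve Keq expr → x = -0.02706; check Q = 3.3090e+05

Direction: reverse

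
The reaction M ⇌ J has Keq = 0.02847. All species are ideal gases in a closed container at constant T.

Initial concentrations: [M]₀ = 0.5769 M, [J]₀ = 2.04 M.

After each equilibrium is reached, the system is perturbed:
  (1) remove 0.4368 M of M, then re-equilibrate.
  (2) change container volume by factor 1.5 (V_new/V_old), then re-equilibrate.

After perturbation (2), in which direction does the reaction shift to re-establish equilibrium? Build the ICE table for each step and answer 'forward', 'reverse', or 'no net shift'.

Q₀ = 3.536 vs Keq = 0.02847 ⇒ Q>K, reverse
Step 1:
                    M           J
  I            0.5769        2.04
  C             1.968      -1.968
  E             2.544     0.07244
  solve Keq expr → x = -1.968; check Q = 0.02847
Then remove 0.4368 M of M.
Step 2:
                    M           J
  I             2.108     0.07244
  C           0.01209    -0.01209
  E              2.12     0.06035
  solve Keq expr → x = -0.01209; check Q = 0.02847
Then change container volume by factor 1.5 (V_new/V_old).
Step 3:
                    M           J
  I             1.413     0.04023
  C                 0           0
  E             1.413     0.04023
  solve Keq expr → x = 0; check Q = 0.02847

Direction: no net shift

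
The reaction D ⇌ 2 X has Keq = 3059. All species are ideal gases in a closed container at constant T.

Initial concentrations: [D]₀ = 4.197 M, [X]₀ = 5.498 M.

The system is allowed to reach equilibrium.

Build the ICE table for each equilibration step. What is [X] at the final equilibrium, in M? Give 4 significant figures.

Q₀ = 7.202 vs Keq = 3059 ⇒ Q<K, forward
Step 1:
                    D           X
  Initial       4.197       5.498
  Change       -4.135        8.27
  Equil       0.06197       13.77
  solve Keq expr → x = 4.135; check Q = 3059

[X]_eq = 13.77 M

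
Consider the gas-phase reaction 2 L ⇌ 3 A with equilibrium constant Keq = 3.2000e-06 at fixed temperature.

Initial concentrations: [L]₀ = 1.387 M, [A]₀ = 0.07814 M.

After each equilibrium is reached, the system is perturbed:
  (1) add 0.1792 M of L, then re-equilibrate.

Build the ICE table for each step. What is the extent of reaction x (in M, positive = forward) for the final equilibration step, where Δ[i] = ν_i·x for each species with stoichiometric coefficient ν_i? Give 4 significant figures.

x = 5.0809e-04 M

Q₀ = 2.4801e-04 vs Keq = 3.2000e-06 ⇒ Q>K, reverse
Step 1:
                  L         A
  init        1.387   0.07814
  Δ         0.03964  -0.05947
  eq          1.427   0.01867
  solve Keq expr → x = -0.01982; check Q = 3.2000e-06
Then add 0.1792 M of L.
Step 2:
                  L         A
  init        1.606   0.01867
  Δ       -0.001016  0.001524
  eq          1.605    0.0202
  solve Keq expr → x = 5.0809e-04; check Q = 3.2000e-06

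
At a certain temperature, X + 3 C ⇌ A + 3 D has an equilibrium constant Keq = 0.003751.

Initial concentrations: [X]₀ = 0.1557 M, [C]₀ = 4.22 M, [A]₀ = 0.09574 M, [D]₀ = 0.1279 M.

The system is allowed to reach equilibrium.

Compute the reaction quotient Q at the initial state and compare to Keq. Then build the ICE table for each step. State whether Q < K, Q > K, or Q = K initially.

Q₀ = 1.7119e-05 vs Keq = 0.003751 ⇒ Q<K, forward
Step 1:
                    X           C           A           D
  Initial      0.1557        4.22     0.09574      0.1279
  Change     -0.09571     -0.2871     0.09571      0.2871
  Equil       0.05999       3.933      0.1915       0.415
  solve Keq expr → x = 0.09571; check Q = 0.003751

Q₀ = 1.7119e-05; Q < K (proceeds forward)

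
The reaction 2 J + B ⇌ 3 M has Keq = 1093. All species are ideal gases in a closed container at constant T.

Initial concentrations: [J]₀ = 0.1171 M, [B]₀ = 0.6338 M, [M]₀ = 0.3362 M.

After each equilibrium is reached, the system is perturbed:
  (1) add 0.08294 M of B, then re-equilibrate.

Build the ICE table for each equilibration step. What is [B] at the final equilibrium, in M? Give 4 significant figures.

Q₀ = 4.372 vs Keq = 1093 ⇒ Q<K, forward
Step 1:
                  J         B         M
  I          0.1171    0.6338    0.3362
  C         -0.1034  -0.05172    0.1552
  E         0.01366    0.5821    0.4914
  solve Keq expr → x = 0.05172; check Q = 1093
Then add 0.08294 M of B.
Step 2:
                  J         B         M
  I         0.01366     0.665    0.4914
  C       -8.2747e-04 -4.1373e-04  0.001241
  E         0.01283    0.6646    0.4926
  solve Keq expr → x = 4.1373e-04; check Q = 1093

[B]_eq = 0.6646 M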